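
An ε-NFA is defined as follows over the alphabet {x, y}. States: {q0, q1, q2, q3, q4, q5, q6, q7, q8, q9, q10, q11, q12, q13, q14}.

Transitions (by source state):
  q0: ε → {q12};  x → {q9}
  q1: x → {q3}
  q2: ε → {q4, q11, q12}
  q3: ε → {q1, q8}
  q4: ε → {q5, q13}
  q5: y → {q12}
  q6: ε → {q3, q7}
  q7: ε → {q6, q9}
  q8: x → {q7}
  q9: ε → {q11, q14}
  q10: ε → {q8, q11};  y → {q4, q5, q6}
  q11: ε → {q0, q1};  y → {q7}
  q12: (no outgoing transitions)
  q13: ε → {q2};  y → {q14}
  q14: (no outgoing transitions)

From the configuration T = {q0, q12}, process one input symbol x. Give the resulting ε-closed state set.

q0 on x → {q9}.
No x-transition from q12.
Union after reading x: {q9}.
Now take the ε-closure:
From q9 via ε: add q11, q14.
From q11 via ε: add q0, q1.
From q0 via ε: add q12.
No new states can be added; the closed set is {q0, q1, q9, q11, q12, q14}.

{q0, q1, q9, q11, q12, q14}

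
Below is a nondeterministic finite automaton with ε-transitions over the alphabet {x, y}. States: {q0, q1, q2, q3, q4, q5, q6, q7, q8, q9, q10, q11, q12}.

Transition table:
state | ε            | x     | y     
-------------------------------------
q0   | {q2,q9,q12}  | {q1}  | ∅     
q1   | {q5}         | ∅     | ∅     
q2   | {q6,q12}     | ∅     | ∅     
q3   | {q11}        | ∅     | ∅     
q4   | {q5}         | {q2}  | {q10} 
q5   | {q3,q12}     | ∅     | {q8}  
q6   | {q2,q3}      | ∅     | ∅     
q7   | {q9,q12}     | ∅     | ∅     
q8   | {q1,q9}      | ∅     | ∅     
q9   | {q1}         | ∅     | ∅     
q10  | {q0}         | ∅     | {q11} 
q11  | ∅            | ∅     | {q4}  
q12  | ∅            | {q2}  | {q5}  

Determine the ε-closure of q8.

{q1, q3, q5, q8, q9, q11, q12}

Start with {q8}.
From q8 via ε: add q1, q9.
From q1 via ε: add q5.
From q5 via ε: add q3, q12.
From q3 via ε: add q11.
No new states can be added; the closed set is {q1, q3, q5, q8, q9, q11, q12}.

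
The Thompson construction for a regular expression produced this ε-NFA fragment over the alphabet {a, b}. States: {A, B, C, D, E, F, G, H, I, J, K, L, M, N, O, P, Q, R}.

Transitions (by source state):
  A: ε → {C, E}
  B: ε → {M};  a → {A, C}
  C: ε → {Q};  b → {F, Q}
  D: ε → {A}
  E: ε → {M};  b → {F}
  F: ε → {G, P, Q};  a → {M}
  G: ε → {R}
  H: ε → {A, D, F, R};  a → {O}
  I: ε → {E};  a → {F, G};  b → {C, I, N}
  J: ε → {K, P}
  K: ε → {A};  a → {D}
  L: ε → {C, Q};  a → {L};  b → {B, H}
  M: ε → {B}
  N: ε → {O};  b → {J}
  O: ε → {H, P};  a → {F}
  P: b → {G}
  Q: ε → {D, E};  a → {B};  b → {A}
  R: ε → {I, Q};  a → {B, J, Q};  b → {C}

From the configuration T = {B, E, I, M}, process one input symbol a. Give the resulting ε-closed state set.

B on a → {A, C}.
I on a → {F, G}.
No a-transition from E, M.
Union after reading a: {A, C, F, G}.
Now take the ε-closure:
From A via ε: add E.
From C via ε: add Q.
From F via ε: add P.
From G via ε: add R.
From E via ε: add M.
From Q via ε: add D.
From R via ε: add I.
From M via ε: add B.
No new states can be added; the closed set is {A, B, C, D, E, F, G, I, M, P, Q, R}.

{A, B, C, D, E, F, G, I, M, P, Q, R}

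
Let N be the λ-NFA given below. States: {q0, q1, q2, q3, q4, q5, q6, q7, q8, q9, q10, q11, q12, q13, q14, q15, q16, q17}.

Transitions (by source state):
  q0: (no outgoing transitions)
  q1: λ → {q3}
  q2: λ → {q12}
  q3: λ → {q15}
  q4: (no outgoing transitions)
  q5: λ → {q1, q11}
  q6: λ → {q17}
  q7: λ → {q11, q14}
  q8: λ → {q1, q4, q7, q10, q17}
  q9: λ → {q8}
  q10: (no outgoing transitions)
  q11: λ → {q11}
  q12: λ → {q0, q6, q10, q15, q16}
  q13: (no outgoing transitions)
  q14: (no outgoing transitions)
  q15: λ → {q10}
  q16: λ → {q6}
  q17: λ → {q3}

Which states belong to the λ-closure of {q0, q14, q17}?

Start with {q0, q14, q17}.
From q17 via λ: add q3.
From q3 via λ: add q15.
From q15 via λ: add q10.
No new states can be added; the closed set is {q0, q3, q10, q14, q15, q17}.

{q0, q3, q10, q14, q15, q17}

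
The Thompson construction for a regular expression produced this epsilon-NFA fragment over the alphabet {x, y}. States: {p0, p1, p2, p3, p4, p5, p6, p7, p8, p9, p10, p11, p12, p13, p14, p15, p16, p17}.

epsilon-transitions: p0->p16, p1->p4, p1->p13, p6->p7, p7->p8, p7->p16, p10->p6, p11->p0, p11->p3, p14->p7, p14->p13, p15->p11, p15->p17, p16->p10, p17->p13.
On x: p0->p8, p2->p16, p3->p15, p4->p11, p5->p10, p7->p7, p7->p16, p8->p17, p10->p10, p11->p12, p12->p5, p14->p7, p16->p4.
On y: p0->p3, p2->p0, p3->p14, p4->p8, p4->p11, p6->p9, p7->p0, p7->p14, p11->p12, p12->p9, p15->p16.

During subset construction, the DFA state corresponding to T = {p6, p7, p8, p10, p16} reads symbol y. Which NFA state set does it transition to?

p6 on y → {p9}.
p7 on y → {p0, p14}.
No y-transition from p8, p10, p16.
Union after reading y: {p0, p9, p14}.
Now take the epsilon-closure:
From p0 via epsilon: add p16.
From p14 via epsilon: add p7, p13.
From p7 via epsilon: add p8.
From p16 via epsilon: add p10.
From p10 via epsilon: add p6.
No new states can be added; the closed set is {p0, p6, p7, p8, p9, p10, p13, p14, p16}.

{p0, p6, p7, p8, p9, p10, p13, p14, p16}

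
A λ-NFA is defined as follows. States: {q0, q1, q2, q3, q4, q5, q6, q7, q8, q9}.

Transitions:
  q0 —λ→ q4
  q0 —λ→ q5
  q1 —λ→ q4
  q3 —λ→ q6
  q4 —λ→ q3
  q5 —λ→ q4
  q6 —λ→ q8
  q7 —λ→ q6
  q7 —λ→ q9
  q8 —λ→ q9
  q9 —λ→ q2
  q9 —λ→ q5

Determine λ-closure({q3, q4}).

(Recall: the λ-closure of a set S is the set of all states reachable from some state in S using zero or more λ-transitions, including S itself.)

{q2, q3, q4, q5, q6, q8, q9}

Start with {q3, q4}.
From q3 via λ: add q6.
From q6 via λ: add q8.
From q8 via λ: add q9.
From q9 via λ: add q2, q5.
No new states can be added; the closed set is {q2, q3, q4, q5, q6, q8, q9}.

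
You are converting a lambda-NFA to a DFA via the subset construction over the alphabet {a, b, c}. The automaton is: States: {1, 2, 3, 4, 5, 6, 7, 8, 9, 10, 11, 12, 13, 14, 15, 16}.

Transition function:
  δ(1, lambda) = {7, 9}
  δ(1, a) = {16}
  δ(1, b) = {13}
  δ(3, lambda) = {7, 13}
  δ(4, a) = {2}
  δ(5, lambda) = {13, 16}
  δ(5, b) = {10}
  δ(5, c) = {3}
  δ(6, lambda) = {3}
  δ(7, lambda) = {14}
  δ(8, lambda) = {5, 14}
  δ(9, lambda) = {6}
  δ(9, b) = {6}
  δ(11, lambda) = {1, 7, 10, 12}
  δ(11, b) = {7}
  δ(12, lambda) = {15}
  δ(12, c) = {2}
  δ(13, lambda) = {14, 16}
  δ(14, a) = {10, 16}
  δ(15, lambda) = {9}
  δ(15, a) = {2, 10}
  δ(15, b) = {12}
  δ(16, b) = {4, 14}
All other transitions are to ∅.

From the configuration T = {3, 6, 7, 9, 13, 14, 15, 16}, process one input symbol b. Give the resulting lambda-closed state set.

9 on b → {6}.
15 on b → {12}.
16 on b → {4, 14}.
No b-transition from 3, 6, 7, 13, 14.
Union after reading b: {4, 6, 12, 14}.
Now take the lambda-closure:
From 6 via lambda: add 3.
From 12 via lambda: add 15.
From 3 via lambda: add 7, 13.
From 15 via lambda: add 9.
From 13 via lambda: add 16.
No new states can be added; the closed set is {3, 4, 6, 7, 9, 12, 13, 14, 15, 16}.

{3, 4, 6, 7, 9, 12, 13, 14, 15, 16}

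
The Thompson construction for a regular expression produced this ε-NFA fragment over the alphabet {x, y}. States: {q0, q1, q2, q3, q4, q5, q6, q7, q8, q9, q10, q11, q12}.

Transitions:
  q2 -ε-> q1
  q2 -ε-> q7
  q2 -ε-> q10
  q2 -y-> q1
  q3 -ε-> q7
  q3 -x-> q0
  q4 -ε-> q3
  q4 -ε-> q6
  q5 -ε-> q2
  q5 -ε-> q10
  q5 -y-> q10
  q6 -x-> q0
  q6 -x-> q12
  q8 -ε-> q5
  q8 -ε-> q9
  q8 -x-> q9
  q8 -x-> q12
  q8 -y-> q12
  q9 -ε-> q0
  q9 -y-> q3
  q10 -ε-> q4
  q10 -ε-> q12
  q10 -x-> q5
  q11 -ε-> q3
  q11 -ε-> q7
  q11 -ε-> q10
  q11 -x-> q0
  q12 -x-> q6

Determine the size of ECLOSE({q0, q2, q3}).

Start with {q0, q2, q3}.
From q2 via ε: add q1, q7, q10.
From q10 via ε: add q4, q12.
From q4 via ε: add q6.
ε-closure = {q0, q1, q2, q3, q4, q6, q7, q10, q12}, which has 9 states.

9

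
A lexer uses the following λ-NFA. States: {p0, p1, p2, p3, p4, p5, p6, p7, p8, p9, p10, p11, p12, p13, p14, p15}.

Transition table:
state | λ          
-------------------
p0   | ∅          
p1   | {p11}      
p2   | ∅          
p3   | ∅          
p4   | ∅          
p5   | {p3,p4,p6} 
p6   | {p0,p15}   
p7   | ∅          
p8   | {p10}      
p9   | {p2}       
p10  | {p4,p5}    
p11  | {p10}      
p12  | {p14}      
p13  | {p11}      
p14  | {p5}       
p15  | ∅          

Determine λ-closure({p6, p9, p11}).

Start with {p6, p9, p11}.
From p6 via λ: add p0, p15.
From p9 via λ: add p2.
From p11 via λ: add p10.
From p10 via λ: add p4, p5.
From p5 via λ: add p3.
No new states can be added; the closed set is {p0, p2, p3, p4, p5, p6, p9, p10, p11, p15}.

{p0, p2, p3, p4, p5, p6, p9, p10, p11, p15}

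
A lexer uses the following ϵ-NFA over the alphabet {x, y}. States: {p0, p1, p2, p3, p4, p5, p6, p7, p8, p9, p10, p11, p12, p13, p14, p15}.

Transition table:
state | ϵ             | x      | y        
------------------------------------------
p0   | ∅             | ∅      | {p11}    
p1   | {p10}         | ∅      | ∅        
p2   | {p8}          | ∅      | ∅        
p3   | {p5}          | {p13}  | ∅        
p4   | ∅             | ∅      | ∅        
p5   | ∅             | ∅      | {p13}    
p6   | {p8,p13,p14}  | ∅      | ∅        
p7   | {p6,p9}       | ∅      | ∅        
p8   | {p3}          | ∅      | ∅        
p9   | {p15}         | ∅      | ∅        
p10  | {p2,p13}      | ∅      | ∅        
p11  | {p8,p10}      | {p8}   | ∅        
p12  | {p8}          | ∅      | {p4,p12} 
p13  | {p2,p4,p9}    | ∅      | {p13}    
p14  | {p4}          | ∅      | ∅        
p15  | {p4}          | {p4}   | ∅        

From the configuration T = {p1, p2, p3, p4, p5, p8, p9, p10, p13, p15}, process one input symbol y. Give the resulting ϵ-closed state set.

{p2, p3, p4, p5, p8, p9, p13, p15}

p5 on y → {p13}.
p13 on y → {p13}.
No y-transition from p1, p2, p3, p4, p8, p9, p10, p15.
Union after reading y: {p13}.
Now take the ϵ-closure:
From p13 via ϵ: add p2, p4, p9.
From p2 via ϵ: add p8.
From p9 via ϵ: add p15.
From p8 via ϵ: add p3.
From p3 via ϵ: add p5.
No new states can be added; the closed set is {p2, p3, p4, p5, p8, p9, p13, p15}.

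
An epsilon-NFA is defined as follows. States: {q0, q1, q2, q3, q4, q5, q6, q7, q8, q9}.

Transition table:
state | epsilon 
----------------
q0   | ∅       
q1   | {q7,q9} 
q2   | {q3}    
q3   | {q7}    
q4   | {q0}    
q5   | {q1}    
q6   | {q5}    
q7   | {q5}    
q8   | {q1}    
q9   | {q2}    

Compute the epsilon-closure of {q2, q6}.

{q1, q2, q3, q5, q6, q7, q9}

Start with {q2, q6}.
From q2 via epsilon: add q3.
From q6 via epsilon: add q5.
From q3 via epsilon: add q7.
From q5 via epsilon: add q1.
From q1 via epsilon: add q9.
No new states can be added; the closed set is {q1, q2, q3, q5, q6, q7, q9}.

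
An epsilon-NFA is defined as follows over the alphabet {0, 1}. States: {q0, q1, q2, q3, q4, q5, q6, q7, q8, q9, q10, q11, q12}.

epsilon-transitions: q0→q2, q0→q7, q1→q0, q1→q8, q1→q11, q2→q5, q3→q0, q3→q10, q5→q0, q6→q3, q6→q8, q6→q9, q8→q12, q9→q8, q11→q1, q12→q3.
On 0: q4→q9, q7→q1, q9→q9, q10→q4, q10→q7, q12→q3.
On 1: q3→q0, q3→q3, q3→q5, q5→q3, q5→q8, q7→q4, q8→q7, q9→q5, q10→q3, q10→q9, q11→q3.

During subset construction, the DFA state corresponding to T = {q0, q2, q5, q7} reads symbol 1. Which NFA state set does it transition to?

{q0, q2, q3, q4, q5, q7, q8, q10, q12}

q5 on 1 → {q3, q8}.
q7 on 1 → {q4}.
No 1-transition from q0, q2.
Union after reading 1: {q3, q4, q8}.
Now take the epsilon-closure:
From q3 via epsilon: add q0, q10.
From q8 via epsilon: add q12.
From q0 via epsilon: add q2, q7.
From q2 via epsilon: add q5.
No new states can be added; the closed set is {q0, q2, q3, q4, q5, q7, q8, q10, q12}.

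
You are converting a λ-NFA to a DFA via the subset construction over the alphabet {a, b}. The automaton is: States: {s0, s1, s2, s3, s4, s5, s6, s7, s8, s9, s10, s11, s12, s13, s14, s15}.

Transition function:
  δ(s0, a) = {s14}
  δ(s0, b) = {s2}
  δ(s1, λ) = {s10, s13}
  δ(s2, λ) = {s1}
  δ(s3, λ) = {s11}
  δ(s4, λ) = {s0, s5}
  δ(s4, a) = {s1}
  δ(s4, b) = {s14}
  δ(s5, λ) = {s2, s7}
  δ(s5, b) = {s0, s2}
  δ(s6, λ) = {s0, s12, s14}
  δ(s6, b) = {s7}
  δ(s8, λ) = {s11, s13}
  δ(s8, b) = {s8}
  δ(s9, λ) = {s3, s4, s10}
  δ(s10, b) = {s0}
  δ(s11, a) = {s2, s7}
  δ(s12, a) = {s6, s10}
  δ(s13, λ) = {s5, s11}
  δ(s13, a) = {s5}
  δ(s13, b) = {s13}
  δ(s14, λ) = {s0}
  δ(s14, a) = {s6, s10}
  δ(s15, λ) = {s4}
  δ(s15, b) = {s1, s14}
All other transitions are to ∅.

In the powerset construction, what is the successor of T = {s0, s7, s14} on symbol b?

{s1, s2, s5, s7, s10, s11, s13}

s0 on b → {s2}.
No b-transition from s7, s14.
Union after reading b: {s2}.
Now take the λ-closure:
From s2 via λ: add s1.
From s1 via λ: add s10, s13.
From s13 via λ: add s5, s11.
From s5 via λ: add s7.
No new states can be added; the closed set is {s1, s2, s5, s7, s10, s11, s13}.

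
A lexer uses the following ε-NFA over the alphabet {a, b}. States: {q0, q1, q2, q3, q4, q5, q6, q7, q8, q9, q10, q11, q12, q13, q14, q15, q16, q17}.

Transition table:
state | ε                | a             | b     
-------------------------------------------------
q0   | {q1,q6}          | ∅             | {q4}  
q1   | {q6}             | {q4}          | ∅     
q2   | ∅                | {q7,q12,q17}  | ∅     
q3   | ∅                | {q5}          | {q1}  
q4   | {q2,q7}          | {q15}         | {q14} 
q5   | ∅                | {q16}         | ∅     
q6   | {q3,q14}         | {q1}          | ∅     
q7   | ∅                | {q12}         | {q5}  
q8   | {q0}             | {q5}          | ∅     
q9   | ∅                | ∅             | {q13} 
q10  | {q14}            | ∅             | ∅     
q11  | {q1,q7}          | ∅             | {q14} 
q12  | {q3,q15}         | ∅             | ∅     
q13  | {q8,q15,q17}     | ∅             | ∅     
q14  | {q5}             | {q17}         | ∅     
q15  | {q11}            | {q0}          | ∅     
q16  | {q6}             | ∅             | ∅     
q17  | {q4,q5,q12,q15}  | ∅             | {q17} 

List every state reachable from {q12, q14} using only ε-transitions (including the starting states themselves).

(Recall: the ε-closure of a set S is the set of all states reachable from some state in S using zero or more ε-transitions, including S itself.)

{q1, q3, q5, q6, q7, q11, q12, q14, q15}

Start with {q12, q14}.
From q12 via ε: add q3, q15.
From q14 via ε: add q5.
From q15 via ε: add q11.
From q11 via ε: add q1, q7.
From q1 via ε: add q6.
No new states can be added; the closed set is {q1, q3, q5, q6, q7, q11, q12, q14, q15}.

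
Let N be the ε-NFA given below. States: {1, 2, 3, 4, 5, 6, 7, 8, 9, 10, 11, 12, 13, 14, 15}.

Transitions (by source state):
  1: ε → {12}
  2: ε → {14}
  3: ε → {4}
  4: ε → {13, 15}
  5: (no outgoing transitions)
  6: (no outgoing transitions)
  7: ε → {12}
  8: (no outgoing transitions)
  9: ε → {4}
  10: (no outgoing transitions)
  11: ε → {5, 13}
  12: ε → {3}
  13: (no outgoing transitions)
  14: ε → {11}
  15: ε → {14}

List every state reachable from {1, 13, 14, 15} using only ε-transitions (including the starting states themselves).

{1, 3, 4, 5, 11, 12, 13, 14, 15}

Start with {1, 13, 14, 15}.
From 1 via ε: add 12.
From 14 via ε: add 11.
From 11 via ε: add 5.
From 12 via ε: add 3.
From 3 via ε: add 4.
No new states can be added; the closed set is {1, 3, 4, 5, 11, 12, 13, 14, 15}.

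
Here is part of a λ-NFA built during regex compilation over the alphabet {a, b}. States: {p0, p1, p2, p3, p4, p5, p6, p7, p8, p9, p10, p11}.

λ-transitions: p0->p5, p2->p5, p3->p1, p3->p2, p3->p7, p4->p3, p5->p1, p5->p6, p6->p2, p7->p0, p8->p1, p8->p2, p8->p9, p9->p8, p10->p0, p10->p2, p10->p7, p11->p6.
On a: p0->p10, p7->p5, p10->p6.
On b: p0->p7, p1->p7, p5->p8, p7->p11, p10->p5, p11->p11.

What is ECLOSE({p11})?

Start with {p11}.
From p11 via λ: add p6.
From p6 via λ: add p2.
From p2 via λ: add p5.
From p5 via λ: add p1.
No new states can be added; the closed set is {p1, p2, p5, p6, p11}.

{p1, p2, p5, p6, p11}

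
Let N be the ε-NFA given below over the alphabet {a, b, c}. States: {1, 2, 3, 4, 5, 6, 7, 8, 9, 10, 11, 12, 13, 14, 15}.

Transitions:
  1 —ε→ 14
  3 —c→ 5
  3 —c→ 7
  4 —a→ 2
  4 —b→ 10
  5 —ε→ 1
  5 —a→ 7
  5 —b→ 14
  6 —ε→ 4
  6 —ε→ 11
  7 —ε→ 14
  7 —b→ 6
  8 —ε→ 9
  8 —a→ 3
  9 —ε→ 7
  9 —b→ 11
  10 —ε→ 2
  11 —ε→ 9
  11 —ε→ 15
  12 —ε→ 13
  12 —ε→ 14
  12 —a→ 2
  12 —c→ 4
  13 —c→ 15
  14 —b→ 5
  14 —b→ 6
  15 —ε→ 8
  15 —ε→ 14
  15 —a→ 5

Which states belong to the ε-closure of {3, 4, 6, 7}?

{3, 4, 6, 7, 8, 9, 11, 14, 15}

Start with {3, 4, 6, 7}.
From 6 via ε: add 11.
From 7 via ε: add 14.
From 11 via ε: add 9, 15.
From 15 via ε: add 8.
No new states can be added; the closed set is {3, 4, 6, 7, 8, 9, 11, 14, 15}.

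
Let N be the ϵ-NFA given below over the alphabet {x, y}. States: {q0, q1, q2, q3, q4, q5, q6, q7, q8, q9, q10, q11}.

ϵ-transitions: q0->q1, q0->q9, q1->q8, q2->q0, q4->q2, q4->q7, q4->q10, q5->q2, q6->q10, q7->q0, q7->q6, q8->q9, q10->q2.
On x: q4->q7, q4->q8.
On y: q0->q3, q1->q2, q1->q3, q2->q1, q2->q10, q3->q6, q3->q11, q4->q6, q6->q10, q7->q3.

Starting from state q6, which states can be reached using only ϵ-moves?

{q0, q1, q2, q6, q8, q9, q10}

Start with {q6}.
From q6 via ϵ: add q10.
From q10 via ϵ: add q2.
From q2 via ϵ: add q0.
From q0 via ϵ: add q1, q9.
From q1 via ϵ: add q8.
No new states can be added; the closed set is {q0, q1, q2, q6, q8, q9, q10}.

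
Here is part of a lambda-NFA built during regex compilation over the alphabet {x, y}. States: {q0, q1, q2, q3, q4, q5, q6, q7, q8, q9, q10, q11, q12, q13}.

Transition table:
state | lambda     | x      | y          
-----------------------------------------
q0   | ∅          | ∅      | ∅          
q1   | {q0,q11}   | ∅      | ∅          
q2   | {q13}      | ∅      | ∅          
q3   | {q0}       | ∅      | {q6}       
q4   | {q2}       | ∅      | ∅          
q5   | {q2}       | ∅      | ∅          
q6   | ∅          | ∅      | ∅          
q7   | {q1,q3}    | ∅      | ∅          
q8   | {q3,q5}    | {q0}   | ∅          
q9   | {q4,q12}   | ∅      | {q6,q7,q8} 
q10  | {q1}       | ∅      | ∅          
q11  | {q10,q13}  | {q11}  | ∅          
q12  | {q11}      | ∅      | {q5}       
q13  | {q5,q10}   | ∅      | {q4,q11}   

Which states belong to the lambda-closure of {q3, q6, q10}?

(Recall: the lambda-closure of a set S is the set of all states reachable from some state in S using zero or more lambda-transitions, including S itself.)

Start with {q3, q6, q10}.
From q3 via lambda: add q0.
From q10 via lambda: add q1.
From q1 via lambda: add q11.
From q11 via lambda: add q13.
From q13 via lambda: add q5.
From q5 via lambda: add q2.
No new states can be added; the closed set is {q0, q1, q2, q3, q5, q6, q10, q11, q13}.

{q0, q1, q2, q3, q5, q6, q10, q11, q13}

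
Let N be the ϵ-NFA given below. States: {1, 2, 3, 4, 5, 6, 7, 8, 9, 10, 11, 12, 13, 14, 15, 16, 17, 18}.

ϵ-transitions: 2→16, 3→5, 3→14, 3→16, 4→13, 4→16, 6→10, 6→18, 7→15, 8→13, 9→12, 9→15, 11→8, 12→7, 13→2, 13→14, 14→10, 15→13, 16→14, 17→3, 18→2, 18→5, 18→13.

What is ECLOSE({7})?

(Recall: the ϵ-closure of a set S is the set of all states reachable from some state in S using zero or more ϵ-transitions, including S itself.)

Start with {7}.
From 7 via ϵ: add 15.
From 15 via ϵ: add 13.
From 13 via ϵ: add 2, 14.
From 2 via ϵ: add 16.
From 14 via ϵ: add 10.
No new states can be added; the closed set is {2, 7, 10, 13, 14, 15, 16}.

{2, 7, 10, 13, 14, 15, 16}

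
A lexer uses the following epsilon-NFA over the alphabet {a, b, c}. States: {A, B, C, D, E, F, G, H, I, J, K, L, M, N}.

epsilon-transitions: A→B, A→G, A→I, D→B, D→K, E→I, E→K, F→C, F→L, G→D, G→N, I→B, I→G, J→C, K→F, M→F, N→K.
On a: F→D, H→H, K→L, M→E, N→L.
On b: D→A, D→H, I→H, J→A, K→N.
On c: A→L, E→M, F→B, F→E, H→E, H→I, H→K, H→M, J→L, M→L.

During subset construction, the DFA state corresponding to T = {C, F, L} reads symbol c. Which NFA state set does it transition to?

{B, C, D, E, F, G, I, K, L, N}

F on c → {B, E}.
No c-transition from C, L.
Union after reading c: {B, E}.
Now take the epsilon-closure:
From E via epsilon: add I, K.
From I via epsilon: add G.
From K via epsilon: add F.
From F via epsilon: add C, L.
From G via epsilon: add D, N.
No new states can be added; the closed set is {B, C, D, E, F, G, I, K, L, N}.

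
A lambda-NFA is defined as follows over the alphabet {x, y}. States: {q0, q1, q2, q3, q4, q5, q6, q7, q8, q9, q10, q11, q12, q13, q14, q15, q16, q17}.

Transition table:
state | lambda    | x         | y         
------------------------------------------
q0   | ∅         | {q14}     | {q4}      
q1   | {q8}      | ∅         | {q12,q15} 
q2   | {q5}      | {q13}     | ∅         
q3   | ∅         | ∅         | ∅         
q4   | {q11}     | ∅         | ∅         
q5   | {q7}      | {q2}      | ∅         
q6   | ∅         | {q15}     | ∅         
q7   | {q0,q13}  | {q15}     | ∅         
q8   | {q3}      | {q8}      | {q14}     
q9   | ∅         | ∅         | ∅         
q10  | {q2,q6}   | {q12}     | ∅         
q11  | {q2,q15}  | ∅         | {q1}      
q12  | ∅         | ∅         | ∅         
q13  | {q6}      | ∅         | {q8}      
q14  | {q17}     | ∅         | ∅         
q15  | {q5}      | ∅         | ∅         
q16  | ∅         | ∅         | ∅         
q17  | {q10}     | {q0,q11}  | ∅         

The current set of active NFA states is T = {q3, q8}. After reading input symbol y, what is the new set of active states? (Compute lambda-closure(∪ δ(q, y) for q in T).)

q8 on y → {q14}.
No y-transition from q3.
Union after reading y: {q14}.
Now take the lambda-closure:
From q14 via lambda: add q17.
From q17 via lambda: add q10.
From q10 via lambda: add q2, q6.
From q2 via lambda: add q5.
From q5 via lambda: add q7.
From q7 via lambda: add q0, q13.
No new states can be added; the closed set is {q0, q2, q5, q6, q7, q10, q13, q14, q17}.

{q0, q2, q5, q6, q7, q10, q13, q14, q17}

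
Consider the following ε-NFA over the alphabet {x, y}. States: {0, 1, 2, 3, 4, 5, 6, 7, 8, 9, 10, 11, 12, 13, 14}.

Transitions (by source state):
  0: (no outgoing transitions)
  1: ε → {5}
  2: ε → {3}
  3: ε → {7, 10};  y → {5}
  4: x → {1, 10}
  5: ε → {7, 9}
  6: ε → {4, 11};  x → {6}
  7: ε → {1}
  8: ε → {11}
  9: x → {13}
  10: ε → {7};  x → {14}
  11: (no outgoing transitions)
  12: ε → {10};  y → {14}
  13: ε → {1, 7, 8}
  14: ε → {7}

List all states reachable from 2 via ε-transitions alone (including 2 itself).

{1, 2, 3, 5, 7, 9, 10}

Start with {2}.
From 2 via ε: add 3.
From 3 via ε: add 7, 10.
From 7 via ε: add 1.
From 1 via ε: add 5.
From 5 via ε: add 9.
No new states can be added; the closed set is {1, 2, 3, 5, 7, 9, 10}.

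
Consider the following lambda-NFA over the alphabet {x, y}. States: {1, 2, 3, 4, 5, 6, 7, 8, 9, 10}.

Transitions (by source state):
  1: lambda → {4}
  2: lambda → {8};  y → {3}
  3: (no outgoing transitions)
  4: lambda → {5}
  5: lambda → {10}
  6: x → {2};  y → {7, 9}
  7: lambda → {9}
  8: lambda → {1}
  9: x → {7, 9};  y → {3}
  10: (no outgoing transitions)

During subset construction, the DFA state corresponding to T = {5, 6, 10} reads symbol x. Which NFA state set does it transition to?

6 on x → {2}.
No x-transition from 5, 10.
Union after reading x: {2}.
Now take the lambda-closure:
From 2 via lambda: add 8.
From 8 via lambda: add 1.
From 1 via lambda: add 4.
From 4 via lambda: add 5.
From 5 via lambda: add 10.
No new states can be added; the closed set is {1, 2, 4, 5, 8, 10}.

{1, 2, 4, 5, 8, 10}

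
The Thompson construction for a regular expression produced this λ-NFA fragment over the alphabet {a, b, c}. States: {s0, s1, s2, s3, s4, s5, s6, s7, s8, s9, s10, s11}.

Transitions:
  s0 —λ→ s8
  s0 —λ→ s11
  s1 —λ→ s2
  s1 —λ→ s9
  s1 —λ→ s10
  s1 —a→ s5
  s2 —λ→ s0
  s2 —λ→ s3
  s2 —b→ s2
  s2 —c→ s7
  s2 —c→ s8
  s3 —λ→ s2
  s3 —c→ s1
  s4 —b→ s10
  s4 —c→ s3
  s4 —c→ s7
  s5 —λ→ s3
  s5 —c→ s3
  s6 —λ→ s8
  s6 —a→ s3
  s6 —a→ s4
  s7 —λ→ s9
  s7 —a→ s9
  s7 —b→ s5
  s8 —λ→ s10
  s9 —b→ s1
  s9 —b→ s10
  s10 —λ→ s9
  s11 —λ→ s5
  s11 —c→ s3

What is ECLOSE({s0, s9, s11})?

{s0, s2, s3, s5, s8, s9, s10, s11}

Start with {s0, s9, s11}.
From s0 via λ: add s8.
From s11 via λ: add s5.
From s5 via λ: add s3.
From s8 via λ: add s10.
From s3 via λ: add s2.
No new states can be added; the closed set is {s0, s2, s3, s5, s8, s9, s10, s11}.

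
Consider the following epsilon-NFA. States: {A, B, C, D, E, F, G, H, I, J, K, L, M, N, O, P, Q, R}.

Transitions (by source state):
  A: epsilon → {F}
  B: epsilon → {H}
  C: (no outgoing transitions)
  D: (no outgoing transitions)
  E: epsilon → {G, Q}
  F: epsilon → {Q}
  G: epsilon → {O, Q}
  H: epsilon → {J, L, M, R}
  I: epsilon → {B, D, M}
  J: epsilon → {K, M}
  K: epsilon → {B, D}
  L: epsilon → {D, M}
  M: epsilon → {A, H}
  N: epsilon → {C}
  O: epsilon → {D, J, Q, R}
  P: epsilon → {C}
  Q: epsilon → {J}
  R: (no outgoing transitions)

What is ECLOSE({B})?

{A, B, D, F, H, J, K, L, M, Q, R}

Start with {B}.
From B via epsilon: add H.
From H via epsilon: add J, L, M, R.
From J via epsilon: add K.
From L via epsilon: add D.
From M via epsilon: add A.
From A via epsilon: add F.
From F via epsilon: add Q.
No new states can be added; the closed set is {A, B, D, F, H, J, K, L, M, Q, R}.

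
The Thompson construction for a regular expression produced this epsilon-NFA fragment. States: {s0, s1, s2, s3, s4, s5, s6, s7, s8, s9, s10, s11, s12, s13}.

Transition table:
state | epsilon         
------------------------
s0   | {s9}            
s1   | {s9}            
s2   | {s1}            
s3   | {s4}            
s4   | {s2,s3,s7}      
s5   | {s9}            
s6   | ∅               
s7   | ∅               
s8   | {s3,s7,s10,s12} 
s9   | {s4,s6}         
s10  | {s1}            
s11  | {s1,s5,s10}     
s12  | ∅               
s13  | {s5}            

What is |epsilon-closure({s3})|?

Start with {s3}.
From s3 via epsilon: add s4.
From s4 via epsilon: add s2, s7.
From s2 via epsilon: add s1.
From s1 via epsilon: add s9.
From s9 via epsilon: add s6.
epsilon-closure = {s1, s2, s3, s4, s6, s7, s9}, which has 7 states.

7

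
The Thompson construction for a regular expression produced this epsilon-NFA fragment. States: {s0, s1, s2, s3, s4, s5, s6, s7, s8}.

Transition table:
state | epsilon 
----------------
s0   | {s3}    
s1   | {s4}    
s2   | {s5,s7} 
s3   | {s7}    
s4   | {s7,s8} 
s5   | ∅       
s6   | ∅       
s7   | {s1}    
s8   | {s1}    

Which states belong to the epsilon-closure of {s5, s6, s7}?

Start with {s5, s6, s7}.
From s7 via epsilon: add s1.
From s1 via epsilon: add s4.
From s4 via epsilon: add s8.
No new states can be added; the closed set is {s1, s4, s5, s6, s7, s8}.

{s1, s4, s5, s6, s7, s8}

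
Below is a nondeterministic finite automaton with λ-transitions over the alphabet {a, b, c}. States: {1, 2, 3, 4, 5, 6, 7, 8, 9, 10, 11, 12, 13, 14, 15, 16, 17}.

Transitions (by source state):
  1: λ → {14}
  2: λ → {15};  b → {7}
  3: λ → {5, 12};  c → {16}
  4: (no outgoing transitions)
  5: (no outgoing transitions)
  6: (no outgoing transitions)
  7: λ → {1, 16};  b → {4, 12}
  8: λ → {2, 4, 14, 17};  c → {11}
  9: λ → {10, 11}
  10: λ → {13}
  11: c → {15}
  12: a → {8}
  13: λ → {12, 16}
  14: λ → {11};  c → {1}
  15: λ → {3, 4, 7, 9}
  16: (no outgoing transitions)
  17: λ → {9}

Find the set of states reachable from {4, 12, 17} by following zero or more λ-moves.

Start with {4, 12, 17}.
From 17 via λ: add 9.
From 9 via λ: add 10, 11.
From 10 via λ: add 13.
From 13 via λ: add 16.
No new states can be added; the closed set is {4, 9, 10, 11, 12, 13, 16, 17}.

{4, 9, 10, 11, 12, 13, 16, 17}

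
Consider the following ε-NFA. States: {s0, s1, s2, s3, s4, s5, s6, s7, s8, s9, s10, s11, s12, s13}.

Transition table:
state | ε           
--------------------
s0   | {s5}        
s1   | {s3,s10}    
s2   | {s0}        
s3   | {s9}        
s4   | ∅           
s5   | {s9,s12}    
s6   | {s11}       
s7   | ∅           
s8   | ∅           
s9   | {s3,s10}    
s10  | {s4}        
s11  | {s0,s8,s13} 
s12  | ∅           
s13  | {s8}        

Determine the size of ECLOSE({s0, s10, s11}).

Start with {s0, s10, s11}.
From s0 via ε: add s5.
From s10 via ε: add s4.
From s11 via ε: add s8, s13.
From s5 via ε: add s9, s12.
From s9 via ε: add s3.
ε-closure = {s0, s3, s4, s5, s8, s9, s10, s11, s12, s13}, which has 10 states.

10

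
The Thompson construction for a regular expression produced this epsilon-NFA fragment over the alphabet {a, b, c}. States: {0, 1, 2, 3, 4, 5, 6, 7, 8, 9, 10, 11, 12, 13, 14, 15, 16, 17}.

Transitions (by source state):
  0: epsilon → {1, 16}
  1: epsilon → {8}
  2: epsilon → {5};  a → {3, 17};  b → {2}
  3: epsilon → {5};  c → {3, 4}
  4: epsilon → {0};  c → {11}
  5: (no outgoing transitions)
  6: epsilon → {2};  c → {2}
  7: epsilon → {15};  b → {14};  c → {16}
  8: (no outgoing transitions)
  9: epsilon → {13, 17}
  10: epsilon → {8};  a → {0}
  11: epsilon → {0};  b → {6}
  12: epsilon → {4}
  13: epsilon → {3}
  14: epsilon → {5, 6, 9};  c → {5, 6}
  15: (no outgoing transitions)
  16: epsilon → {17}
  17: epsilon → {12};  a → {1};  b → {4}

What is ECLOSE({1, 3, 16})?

{0, 1, 3, 4, 5, 8, 12, 16, 17}

Start with {1, 3, 16}.
From 1 via epsilon: add 8.
From 3 via epsilon: add 5.
From 16 via epsilon: add 17.
From 17 via epsilon: add 12.
From 12 via epsilon: add 4.
From 4 via epsilon: add 0.
No new states can be added; the closed set is {0, 1, 3, 4, 5, 8, 12, 16, 17}.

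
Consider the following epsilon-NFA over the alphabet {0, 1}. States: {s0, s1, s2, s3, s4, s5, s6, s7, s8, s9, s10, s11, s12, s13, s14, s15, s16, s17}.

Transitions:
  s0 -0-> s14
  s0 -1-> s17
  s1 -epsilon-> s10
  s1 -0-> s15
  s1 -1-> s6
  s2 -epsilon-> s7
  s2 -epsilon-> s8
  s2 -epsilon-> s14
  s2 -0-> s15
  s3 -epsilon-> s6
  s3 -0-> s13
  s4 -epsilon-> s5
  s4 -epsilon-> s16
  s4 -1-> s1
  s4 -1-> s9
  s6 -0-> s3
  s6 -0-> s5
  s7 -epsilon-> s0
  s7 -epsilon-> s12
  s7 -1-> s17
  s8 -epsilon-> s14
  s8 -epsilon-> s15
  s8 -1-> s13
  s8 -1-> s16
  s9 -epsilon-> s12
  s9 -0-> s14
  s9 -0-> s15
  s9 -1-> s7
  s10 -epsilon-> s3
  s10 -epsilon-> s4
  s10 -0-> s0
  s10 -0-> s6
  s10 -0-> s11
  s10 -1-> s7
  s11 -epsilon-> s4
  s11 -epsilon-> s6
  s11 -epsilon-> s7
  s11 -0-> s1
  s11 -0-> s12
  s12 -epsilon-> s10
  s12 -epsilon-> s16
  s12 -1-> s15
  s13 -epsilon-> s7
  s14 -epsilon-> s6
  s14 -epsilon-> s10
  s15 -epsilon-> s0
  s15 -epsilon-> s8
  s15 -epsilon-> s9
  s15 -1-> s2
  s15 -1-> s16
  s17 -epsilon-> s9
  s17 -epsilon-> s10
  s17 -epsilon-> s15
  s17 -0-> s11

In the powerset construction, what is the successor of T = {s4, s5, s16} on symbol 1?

{s1, s3, s4, s5, s6, s9, s10, s12, s16}

s4 on 1 → {s1, s9}.
No 1-transition from s5, s16.
Union after reading 1: {s1, s9}.
Now take the epsilon-closure:
From s1 via epsilon: add s10.
From s9 via epsilon: add s12.
From s10 via epsilon: add s3, s4.
From s12 via epsilon: add s16.
From s3 via epsilon: add s6.
From s4 via epsilon: add s5.
No new states can be added; the closed set is {s1, s3, s4, s5, s6, s9, s10, s12, s16}.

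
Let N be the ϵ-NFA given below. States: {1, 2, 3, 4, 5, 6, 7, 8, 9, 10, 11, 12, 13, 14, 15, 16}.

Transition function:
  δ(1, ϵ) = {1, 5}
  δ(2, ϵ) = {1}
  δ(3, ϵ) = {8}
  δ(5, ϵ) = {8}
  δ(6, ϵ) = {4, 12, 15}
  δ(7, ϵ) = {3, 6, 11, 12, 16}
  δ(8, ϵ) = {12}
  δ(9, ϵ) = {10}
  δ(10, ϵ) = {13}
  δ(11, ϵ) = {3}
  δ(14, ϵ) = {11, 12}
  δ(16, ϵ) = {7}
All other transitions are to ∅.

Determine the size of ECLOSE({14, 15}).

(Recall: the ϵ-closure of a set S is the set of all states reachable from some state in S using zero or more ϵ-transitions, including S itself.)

Start with {14, 15}.
From 14 via ϵ: add 11, 12.
From 11 via ϵ: add 3.
From 3 via ϵ: add 8.
ϵ-closure = {3, 8, 11, 12, 14, 15}, which has 6 states.

6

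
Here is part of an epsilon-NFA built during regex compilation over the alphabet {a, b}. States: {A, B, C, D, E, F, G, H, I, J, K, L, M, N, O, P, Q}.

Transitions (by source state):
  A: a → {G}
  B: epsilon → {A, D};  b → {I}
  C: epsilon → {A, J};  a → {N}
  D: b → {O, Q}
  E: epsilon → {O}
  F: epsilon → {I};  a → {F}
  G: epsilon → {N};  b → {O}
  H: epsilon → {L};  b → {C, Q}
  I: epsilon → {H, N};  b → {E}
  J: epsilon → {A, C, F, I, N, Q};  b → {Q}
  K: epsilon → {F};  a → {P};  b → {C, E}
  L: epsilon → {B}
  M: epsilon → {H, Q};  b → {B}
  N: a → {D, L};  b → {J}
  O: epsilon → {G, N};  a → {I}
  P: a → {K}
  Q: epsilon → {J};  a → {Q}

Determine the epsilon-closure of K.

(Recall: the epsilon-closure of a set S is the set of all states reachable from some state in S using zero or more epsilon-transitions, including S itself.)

Start with {K}.
From K via epsilon: add F.
From F via epsilon: add I.
From I via epsilon: add H, N.
From H via epsilon: add L.
From L via epsilon: add B.
From B via epsilon: add A, D.
No new states can be added; the closed set is {A, B, D, F, H, I, K, L, N}.

{A, B, D, F, H, I, K, L, N}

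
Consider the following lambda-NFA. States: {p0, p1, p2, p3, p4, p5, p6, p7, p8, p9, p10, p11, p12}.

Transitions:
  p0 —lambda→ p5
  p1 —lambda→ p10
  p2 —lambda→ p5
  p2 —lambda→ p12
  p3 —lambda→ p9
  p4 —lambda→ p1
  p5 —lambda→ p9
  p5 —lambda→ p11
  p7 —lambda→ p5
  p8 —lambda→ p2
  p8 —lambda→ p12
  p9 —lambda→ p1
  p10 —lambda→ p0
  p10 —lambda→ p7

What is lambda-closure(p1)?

{p0, p1, p5, p7, p9, p10, p11}

Start with {p1}.
From p1 via lambda: add p10.
From p10 via lambda: add p0, p7.
From p0 via lambda: add p5.
From p5 via lambda: add p9, p11.
No new states can be added; the closed set is {p0, p1, p5, p7, p9, p10, p11}.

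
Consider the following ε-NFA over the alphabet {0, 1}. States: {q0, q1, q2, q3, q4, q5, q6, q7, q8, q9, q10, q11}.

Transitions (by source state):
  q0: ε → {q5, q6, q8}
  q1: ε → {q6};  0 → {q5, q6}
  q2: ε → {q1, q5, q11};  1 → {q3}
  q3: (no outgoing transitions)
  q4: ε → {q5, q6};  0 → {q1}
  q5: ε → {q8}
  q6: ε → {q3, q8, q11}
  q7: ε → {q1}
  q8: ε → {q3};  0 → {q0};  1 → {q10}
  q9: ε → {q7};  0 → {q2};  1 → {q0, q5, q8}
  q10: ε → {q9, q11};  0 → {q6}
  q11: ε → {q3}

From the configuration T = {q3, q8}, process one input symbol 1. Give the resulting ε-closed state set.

q8 on 1 → {q10}.
No 1-transition from q3.
Union after reading 1: {q10}.
Now take the ε-closure:
From q10 via ε: add q9, q11.
From q9 via ε: add q7.
From q11 via ε: add q3.
From q7 via ε: add q1.
From q1 via ε: add q6.
From q6 via ε: add q8.
No new states can be added; the closed set is {q1, q3, q6, q7, q8, q9, q10, q11}.

{q1, q3, q6, q7, q8, q9, q10, q11}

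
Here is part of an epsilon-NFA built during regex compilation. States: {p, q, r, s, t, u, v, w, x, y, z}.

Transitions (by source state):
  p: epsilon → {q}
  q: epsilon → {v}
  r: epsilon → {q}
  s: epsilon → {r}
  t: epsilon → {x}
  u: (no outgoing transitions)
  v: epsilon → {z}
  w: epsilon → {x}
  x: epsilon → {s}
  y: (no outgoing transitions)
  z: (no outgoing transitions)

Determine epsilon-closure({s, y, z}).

{q, r, s, v, y, z}

Start with {s, y, z}.
From s via epsilon: add r.
From r via epsilon: add q.
From q via epsilon: add v.
No new states can be added; the closed set is {q, r, s, v, y, z}.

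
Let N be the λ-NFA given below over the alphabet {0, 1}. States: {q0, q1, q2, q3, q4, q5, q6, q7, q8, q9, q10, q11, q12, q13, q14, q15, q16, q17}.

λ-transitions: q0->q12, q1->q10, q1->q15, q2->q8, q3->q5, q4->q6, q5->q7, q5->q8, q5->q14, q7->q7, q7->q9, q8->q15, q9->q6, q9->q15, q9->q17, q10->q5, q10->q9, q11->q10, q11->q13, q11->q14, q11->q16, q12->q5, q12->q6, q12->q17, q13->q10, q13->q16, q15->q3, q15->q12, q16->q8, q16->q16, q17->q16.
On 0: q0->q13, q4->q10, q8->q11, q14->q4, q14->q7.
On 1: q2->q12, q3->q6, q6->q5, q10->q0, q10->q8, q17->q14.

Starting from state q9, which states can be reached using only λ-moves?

Start with {q9}.
From q9 via λ: add q6, q15, q17.
From q15 via λ: add q3, q12.
From q17 via λ: add q16.
From q3 via λ: add q5.
From q16 via λ: add q8.
From q5 via λ: add q7, q14.
No new states can be added; the closed set is {q3, q5, q6, q7, q8, q9, q12, q14, q15, q16, q17}.

{q3, q5, q6, q7, q8, q9, q12, q14, q15, q16, q17}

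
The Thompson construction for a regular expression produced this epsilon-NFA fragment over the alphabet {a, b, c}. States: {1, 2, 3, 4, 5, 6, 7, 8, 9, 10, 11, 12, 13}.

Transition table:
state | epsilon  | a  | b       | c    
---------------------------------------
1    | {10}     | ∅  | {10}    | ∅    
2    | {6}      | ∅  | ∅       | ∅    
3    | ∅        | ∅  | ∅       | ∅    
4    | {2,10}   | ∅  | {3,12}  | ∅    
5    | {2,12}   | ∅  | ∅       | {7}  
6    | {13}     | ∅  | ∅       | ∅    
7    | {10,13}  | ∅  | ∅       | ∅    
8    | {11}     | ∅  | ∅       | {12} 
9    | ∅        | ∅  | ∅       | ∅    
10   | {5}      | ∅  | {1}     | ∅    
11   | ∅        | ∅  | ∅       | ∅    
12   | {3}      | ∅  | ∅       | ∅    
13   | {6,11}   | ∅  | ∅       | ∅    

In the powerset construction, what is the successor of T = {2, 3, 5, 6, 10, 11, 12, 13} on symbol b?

10 on b → {1}.
No b-transition from 2, 3, 5, 6, 11, 12, 13.
Union after reading b: {1}.
Now take the epsilon-closure:
From 1 via epsilon: add 10.
From 10 via epsilon: add 5.
From 5 via epsilon: add 2, 12.
From 2 via epsilon: add 6.
From 12 via epsilon: add 3.
From 6 via epsilon: add 13.
From 13 via epsilon: add 11.
No new states can be added; the closed set is {1, 2, 3, 5, 6, 10, 11, 12, 13}.

{1, 2, 3, 5, 6, 10, 11, 12, 13}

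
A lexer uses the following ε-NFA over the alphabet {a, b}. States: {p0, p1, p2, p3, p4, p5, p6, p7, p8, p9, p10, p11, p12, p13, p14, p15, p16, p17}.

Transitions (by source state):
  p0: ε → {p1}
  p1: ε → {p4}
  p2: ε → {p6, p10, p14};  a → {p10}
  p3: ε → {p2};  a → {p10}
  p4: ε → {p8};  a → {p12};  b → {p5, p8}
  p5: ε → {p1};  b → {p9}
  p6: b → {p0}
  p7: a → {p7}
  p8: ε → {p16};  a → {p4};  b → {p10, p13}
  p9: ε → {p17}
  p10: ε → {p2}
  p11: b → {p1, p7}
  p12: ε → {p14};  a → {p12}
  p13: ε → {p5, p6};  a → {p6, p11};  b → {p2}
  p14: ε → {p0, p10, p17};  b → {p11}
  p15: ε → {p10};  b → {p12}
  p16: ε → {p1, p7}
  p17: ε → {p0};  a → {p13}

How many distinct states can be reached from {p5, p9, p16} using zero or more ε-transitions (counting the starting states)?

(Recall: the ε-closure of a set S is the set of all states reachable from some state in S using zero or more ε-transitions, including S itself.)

Start with {p5, p9, p16}.
From p5 via ε: add p1.
From p9 via ε: add p17.
From p16 via ε: add p7.
From p1 via ε: add p4.
From p17 via ε: add p0.
From p4 via ε: add p8.
ε-closure = {p0, p1, p4, p5, p7, p8, p9, p16, p17}, which has 9 states.

9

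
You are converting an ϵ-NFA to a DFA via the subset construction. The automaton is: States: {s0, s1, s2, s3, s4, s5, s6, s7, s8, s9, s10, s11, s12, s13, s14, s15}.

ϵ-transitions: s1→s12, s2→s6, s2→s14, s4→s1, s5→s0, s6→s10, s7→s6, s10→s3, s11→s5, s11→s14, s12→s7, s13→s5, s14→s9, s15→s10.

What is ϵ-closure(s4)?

{s1, s3, s4, s6, s7, s10, s12}

Start with {s4}.
From s4 via ϵ: add s1.
From s1 via ϵ: add s12.
From s12 via ϵ: add s7.
From s7 via ϵ: add s6.
From s6 via ϵ: add s10.
From s10 via ϵ: add s3.
No new states can be added; the closed set is {s1, s3, s4, s6, s7, s10, s12}.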